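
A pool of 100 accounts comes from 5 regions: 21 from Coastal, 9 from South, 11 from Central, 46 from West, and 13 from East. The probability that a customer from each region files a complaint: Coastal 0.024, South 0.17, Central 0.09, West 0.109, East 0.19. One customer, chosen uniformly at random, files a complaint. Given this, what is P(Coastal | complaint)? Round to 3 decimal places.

0.048

Compute prior × likelihood for every hypothesis:
  Coastal: 0.21 × 0.024 = 0.00504
  South: 0.09 × 0.17 = 0.0153
  Central: 0.11 × 0.09 = 0.0099
  West: 0.46 × 0.109 = 0.05014
  East: 0.13 × 0.19 = 0.0247
Sum = 0.10508.
P(Coastal | evidence) = 0.00504 / 0.10508 ≈ 0.048.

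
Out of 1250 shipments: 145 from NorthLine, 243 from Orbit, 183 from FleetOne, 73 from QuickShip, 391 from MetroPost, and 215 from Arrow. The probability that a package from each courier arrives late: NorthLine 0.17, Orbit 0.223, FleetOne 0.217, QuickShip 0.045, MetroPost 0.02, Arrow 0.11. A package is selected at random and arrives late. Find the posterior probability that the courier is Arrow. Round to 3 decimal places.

0.154

Prior × likelihood for each hypothesis:
  NorthLine: 0.116 × 0.17 = 0.01972
  Orbit: 0.1944 × 0.223 = 0.0433512
  FleetOne: 0.1464 × 0.217 = 0.0317688
  QuickShip: 0.0584 × 0.045 = 0.002628
  MetroPost: 0.3128 × 0.02 = 0.006256
  Arrow: 0.172 × 0.11 = 0.01892
Normalizing constant = 0.122644.
P(Arrow | evidence) = 0.01892 / 0.122644 ≈ 0.154.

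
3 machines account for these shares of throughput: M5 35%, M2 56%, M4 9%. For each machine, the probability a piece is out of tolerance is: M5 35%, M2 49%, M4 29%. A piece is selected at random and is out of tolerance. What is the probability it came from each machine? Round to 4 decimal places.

M5 0.2896, M2 0.6487, M4 0.0617

Prior × likelihood for each hypothesis:
  M5: 0.35 × 0.35 = 0.1225
  M2: 0.56 × 0.49 = 0.2744
  M4: 0.09 × 0.29 = 0.0261
Normalizing constant = 0.423.
P(M5 | oversize) = 0.1225/0.423 ≈ 0.2896
P(M2 | oversize) = 0.2744/0.423 ≈ 0.6487
P(M4 | oversize) = 0.0261/0.423 ≈ 0.0617
(Check: 0.2896+0.6487+0.0617 = 1.0000.)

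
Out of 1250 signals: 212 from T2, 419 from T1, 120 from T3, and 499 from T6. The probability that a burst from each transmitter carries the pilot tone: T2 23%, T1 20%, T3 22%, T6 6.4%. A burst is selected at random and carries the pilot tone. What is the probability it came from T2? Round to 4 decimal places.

By Bayes' rule, posterior ∝ prior × likelihood:
  T2: 0.1696 × 0.23 = 0.039008
  T1: 0.3352 × 0.2 = 0.06704
  T3: 0.096 × 0.22 = 0.02112
  T6: 0.3992 × 0.064 = 0.0255488
Normalizing constant = 0.1527168.
P(T2 | evidence) = 0.039008 / 0.1527168 ≈ 0.2554.

0.2554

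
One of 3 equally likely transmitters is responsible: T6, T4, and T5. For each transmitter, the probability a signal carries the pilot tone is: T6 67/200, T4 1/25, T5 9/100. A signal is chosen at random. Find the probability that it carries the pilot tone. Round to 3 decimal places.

0.155

Since the prior is uniform, the posterior is proportional to the likelihood:
  T6: 0.335
  T4: 0.04
  T5: 0.09
P(pilot) = (1/3) × (0.335 + 0.04 + 0.09) = 0.465/3 ≈ 0.155.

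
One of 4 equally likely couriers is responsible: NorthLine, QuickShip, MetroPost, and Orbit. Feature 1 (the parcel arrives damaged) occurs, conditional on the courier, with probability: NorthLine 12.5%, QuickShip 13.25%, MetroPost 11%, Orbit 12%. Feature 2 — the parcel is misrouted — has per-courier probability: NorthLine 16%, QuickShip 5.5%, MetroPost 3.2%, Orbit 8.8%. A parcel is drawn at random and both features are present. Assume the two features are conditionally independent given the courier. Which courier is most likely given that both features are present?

Since the prior is uniform, the posterior is proportional to the likelihood:
  NorthLine: 0.125 × 0.16 = 0.02
  QuickShip: 0.1325 × 0.055 = 0.0072875
  MetroPost: 0.11 × 0.032 = 0.00352
  Orbit: 0.12 × 0.088 = 0.01056
Normalizing constant = 0.0413675.
Largest term belongs to NorthLine, so NorthLine is most probable.

NorthLine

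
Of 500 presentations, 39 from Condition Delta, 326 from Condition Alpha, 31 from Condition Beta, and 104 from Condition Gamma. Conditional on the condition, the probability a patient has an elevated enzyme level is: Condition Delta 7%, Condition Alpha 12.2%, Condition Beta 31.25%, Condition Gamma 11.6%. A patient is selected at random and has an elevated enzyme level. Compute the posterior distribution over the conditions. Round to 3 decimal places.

Condition Delta 0.042, Condition Alpha 0.619, Condition Beta 0.151, Condition Gamma 0.188

Prior × likelihood for each hypothesis:
  Condition Delta: 0.078 × 0.07 = 0.00546
  Condition Alpha: 0.652 × 0.122 = 0.079544
  Condition Beta: 0.062 × 0.3125 = 0.019375
  Condition Gamma: 0.208 × 0.116 = 0.024128
Normalizing constant = 0.128507.
P(Condition Delta | elevated) = 0.00546/0.128507 ≈ 0.042
P(Condition Alpha | elevated) = 0.079544/0.128507 ≈ 0.619
P(Condition Beta | elevated) = 0.019375/0.128507 ≈ 0.151
P(Condition Gamma | elevated) = 0.024128/0.128507 ≈ 0.188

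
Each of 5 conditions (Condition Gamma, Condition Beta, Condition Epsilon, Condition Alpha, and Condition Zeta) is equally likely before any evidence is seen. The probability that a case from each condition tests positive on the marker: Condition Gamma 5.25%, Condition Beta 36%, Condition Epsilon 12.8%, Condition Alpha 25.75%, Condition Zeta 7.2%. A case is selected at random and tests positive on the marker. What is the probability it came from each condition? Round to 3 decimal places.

With a uniform prior (1/5 each), posterior ∝ likelihood:
  Condition Gamma: 0.0525
  Condition Beta: 0.36
  Condition Epsilon: 0.128
  Condition Alpha: 0.2575
  Condition Zeta: 0.072
Sum = 0.87.
P(Condition Gamma | marker-positive) = 0.0525/0.87 ≈ 0.060
P(Condition Beta | marker-positive) = 0.36/0.87 ≈ 0.414
P(Condition Epsilon | marker-positive) = 0.128/0.87 ≈ 0.147
P(Condition Alpha | marker-positive) = 0.2575/0.87 ≈ 0.296
P(Condition Zeta | marker-positive) = 0.072/0.87 ≈ 0.083
(Check: 0.060+0.414+0.147+0.296+0.083 = 1.000.)

Condition Gamma 0.060, Condition Beta 0.414, Condition Epsilon 0.147, Condition Alpha 0.296, Condition Zeta 0.083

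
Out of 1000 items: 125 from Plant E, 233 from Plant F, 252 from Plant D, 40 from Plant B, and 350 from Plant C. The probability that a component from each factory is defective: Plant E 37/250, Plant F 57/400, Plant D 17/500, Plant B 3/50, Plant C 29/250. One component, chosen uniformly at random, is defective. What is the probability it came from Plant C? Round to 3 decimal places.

By Bayes' rule, posterior ∝ prior × likelihood:
  Plant E: 0.125 × 0.148 = 0.0185
  Plant F: 0.233 × 0.1425 = 0.0332025
  Plant D: 0.252 × 0.034 = 0.008568
  Plant B: 0.04 × 0.06 = 0.0024
  Plant C: 0.35 × 0.116 = 0.0406
Total = 0.1032705.
P(Plant C | evidence) = 0.0406 / 0.1032705 ≈ 0.393.

0.393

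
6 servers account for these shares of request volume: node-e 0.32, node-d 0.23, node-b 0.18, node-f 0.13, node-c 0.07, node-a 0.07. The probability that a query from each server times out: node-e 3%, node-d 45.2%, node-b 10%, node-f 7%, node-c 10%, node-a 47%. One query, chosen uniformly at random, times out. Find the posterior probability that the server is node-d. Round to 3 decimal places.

By Bayes' rule, posterior ∝ prior × likelihood:
  node-e: 0.32 × 0.03 = 0.0096
  node-d: 0.23 × 0.452 = 0.10396
  node-b: 0.18 × 0.1 = 0.018
  node-f: 0.13 × 0.07 = 0.0091
  node-c: 0.07 × 0.1 = 0.007
  node-a: 0.07 × 0.47 = 0.0329
Sum = 0.18056.
P(node-d | evidence) = 0.10396 / 0.18056 ≈ 0.576.

0.576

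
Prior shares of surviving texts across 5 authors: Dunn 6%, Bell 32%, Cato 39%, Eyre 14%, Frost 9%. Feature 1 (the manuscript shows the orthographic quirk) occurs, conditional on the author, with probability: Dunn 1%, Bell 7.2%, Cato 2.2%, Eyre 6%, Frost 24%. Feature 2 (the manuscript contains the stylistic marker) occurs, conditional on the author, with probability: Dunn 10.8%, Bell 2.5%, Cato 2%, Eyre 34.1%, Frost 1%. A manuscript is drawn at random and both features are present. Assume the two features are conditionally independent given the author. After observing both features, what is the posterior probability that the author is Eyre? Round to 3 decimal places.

0.736

By Bayes' rule, posterior ∝ prior × likelihood:
  Dunn: 0.06 × 0.01 × 0.108 = 0.0000648
  Bell: 0.32 × 0.072 × 0.025 = 0.000576
  Cato: 0.39 × 0.022 × 0.02 = 0.0001716
  Eyre: 0.14 × 0.06 × 0.341 = 0.0028644
  Frost: 0.09 × 0.24 × 0.01 = 0.000216
Total = 0.0038928.
P(Eyre | evidence) = 0.0028644 / 0.0038928 ≈ 0.736.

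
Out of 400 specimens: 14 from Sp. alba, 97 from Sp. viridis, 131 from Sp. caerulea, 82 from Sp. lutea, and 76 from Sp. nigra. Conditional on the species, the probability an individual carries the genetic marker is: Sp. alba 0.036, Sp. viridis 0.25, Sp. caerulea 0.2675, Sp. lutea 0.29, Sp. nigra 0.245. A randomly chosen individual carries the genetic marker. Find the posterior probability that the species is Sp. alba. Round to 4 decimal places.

By Bayes' rule, posterior ∝ prior × likelihood:
  Sp. alba: 0.035 × 0.036 = 0.00126
  Sp. viridis: 0.2425 × 0.25 = 0.060625
  Sp. caerulea: 0.3275 × 0.2675 = 0.08760625
  Sp. lutea: 0.205 × 0.29 = 0.05945
  Sp. nigra: 0.19 × 0.245 = 0.04655
Sum = 0.25549125.
P(Sp. alba | evidence) = 0.00126 / 0.25549125 ≈ 0.0049.

0.0049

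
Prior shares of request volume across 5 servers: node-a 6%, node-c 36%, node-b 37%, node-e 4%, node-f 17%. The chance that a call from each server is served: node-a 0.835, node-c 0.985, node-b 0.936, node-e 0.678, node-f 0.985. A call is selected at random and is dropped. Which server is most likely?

node-b

Taking complements, P(dropped | each) = node-a 0.165, node-c 0.015, node-b 0.064, node-e 0.322, node-f 0.015.
Compute prior × likelihood for every hypothesis:
  node-a: 0.06 × 0.165 = 0.0099
  node-c: 0.36 × 0.015 = 0.0054
  node-b: 0.37 × 0.064 = 0.02368
  node-e: 0.04 × 0.322 = 0.01288
  node-f: 0.17 × 0.015 = 0.00255
Sum = 0.05441.
Largest term belongs to node-b, so node-b is most probable.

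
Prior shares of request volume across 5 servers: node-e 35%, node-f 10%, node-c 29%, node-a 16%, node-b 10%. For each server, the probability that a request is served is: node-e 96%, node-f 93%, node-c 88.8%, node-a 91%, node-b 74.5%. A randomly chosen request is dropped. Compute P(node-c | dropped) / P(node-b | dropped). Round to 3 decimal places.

1.274

Taking complements, P(dropped | each) = node-e 0.04, node-f 0.07, node-c 0.112, node-a 0.09, node-b 0.255.
Prior × likelihood for each hypothesis:
  node-e: 0.35 × 0.04 = 0.014
  node-f: 0.1 × 0.07 = 0.007
  node-c: 0.29 × 0.112 = 0.03248
  node-a: 0.16 × 0.09 = 0.0144
  node-b: 0.1 × 0.255 = 0.0255
Normalizing constant = 0.09338.
The ratio is 0.03248 / 0.0255 (the normalizer cancels) = 1.274.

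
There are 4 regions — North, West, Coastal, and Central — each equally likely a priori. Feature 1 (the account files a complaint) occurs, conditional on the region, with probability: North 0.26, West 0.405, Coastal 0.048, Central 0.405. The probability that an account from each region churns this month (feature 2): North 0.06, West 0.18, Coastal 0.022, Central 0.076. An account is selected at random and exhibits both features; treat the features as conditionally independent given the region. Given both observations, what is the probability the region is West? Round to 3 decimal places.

0.606

With a uniform prior (1/4 each), posterior ∝ likelihood:
  North: 0.26 × 0.06 = 0.0156
  West: 0.405 × 0.18 = 0.0729
  Coastal: 0.048 × 0.022 = 0.001056
  Central: 0.405 × 0.076 = 0.03078
Total = 0.120336.
P(West | evidence) = 0.0729 / 0.120336 ≈ 0.606.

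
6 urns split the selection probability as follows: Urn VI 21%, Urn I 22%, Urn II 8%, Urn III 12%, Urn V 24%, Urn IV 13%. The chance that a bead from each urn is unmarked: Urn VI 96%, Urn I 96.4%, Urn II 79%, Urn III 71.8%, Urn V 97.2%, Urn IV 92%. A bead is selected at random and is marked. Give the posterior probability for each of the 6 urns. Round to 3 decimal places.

Taking complements, P(marked | each) = Urn VI 0.04, Urn I 0.036, Urn II 0.21, Urn III 0.282, Urn V 0.028, Urn IV 0.08.
By Bayes' rule, posterior ∝ prior × likelihood:
  Urn VI: 0.21 × 0.04 = 0.0084
  Urn I: 0.22 × 0.036 = 0.00792
  Urn II: 0.08 × 0.21 = 0.0168
  Urn III: 0.12 × 0.282 = 0.03384
  Urn V: 0.24 × 0.028 = 0.00672
  Urn IV: 0.13 × 0.08 = 0.0104
Sum = 0.08408.
P(Urn VI | marked) = 0.0084/0.08408 ≈ 0.100
P(Urn I | marked) = 0.00792/0.08408 ≈ 0.094
P(Urn II | marked) = 0.0168/0.08408 ≈ 0.200
P(Urn III | marked) = 0.03384/0.08408 ≈ 0.402
P(Urn V | marked) = 0.00672/0.08408 ≈ 0.080
P(Urn IV | marked) = 0.0104/0.08408 ≈ 0.124

Urn VI 0.100, Urn I 0.094, Urn II 0.200, Urn III 0.402, Urn V 0.080, Urn IV 0.124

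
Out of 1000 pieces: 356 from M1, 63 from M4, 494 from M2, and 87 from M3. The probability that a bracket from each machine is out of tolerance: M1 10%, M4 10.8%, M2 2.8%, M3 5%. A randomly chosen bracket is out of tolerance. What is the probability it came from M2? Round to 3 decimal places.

0.228

Compute prior × likelihood for every hypothesis:
  M1: 0.356 × 0.1 = 0.0356
  M4: 0.063 × 0.108 = 0.006804
  M2: 0.494 × 0.028 = 0.013832
  M3: 0.087 × 0.05 = 0.00435
Total = 0.060586.
P(M2 | evidence) = 0.013832 / 0.060586 ≈ 0.228.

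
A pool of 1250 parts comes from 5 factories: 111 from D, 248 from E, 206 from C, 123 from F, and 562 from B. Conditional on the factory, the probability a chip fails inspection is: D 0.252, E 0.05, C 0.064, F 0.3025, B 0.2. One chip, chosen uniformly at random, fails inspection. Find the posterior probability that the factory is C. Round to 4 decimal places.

Unnormalized posteriors (prior × likelihood):
  D: 0.0888 × 0.252 = 0.0223776
  E: 0.1984 × 0.05 = 0.00992
  C: 0.1648 × 0.064 = 0.0105472
  F: 0.0984 × 0.3025 = 0.029766
  B: 0.4496 × 0.2 = 0.08992
Normalizing constant = 0.1625308.
P(C | evidence) = 0.0105472 / 0.1625308 ≈ 0.0649.

0.0649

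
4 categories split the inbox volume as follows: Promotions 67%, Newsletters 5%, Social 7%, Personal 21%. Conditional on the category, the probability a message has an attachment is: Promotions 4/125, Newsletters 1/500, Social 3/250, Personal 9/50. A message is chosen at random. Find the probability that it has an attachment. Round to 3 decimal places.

Compute prior × likelihood for every hypothesis:
  Promotions: 0.67 × 0.032 = 0.02144
  Newsletters: 0.05 × 0.002 = 0.0001
  Social: 0.07 × 0.012 = 0.00084
  Personal: 0.21 × 0.18 = 0.0378
P(attachment) = 0.02144 + 0.0001 + 0.00084 + 0.0378 = 0.06018 → 0.060.

0.060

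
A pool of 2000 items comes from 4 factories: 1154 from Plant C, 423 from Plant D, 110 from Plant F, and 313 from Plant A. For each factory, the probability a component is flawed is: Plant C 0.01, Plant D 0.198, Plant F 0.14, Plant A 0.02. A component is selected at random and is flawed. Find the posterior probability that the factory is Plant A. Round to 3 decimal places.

By Bayes' rule, posterior ∝ prior × likelihood:
  Plant C: 0.577 × 0.01 = 0.00577
  Plant D: 0.2115 × 0.198 = 0.041877
  Plant F: 0.055 × 0.14 = 0.0077
  Plant A: 0.1565 × 0.02 = 0.00313
Total = 0.058477.
P(Plant A | evidence) = 0.00313 / 0.058477 ≈ 0.054.

0.054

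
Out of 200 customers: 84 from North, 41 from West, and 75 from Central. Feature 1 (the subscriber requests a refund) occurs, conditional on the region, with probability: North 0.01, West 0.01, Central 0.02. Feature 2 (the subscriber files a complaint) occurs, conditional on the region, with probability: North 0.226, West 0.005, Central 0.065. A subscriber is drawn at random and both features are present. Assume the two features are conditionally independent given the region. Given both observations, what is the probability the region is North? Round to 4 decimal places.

Prior × likelihood for each hypothesis:
  North: 0.42 × 0.01 × 0.226 = 0.0009492
  West: 0.205 × 0.01 × 0.005 = 0.00001025
  Central: 0.375 × 0.02 × 0.065 = 0.0004875
Total = 0.00144695.
P(North | evidence) = 0.0009492 / 0.00144695 ≈ 0.6560.

0.6560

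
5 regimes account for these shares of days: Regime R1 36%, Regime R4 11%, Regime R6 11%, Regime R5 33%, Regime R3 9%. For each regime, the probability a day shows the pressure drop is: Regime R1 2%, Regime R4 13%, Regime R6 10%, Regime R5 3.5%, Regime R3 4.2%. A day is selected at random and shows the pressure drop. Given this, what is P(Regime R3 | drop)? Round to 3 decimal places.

Compute prior × likelihood for every hypothesis:
  Regime R1: 0.36 × 0.02 = 0.0072
  Regime R4: 0.11 × 0.13 = 0.0143
  Regime R6: 0.11 × 0.1 = 0.011
  Regime R5: 0.33 × 0.035 = 0.01155
  Regime R3: 0.09 × 0.042 = 0.00378
Total = 0.04783.
P(Regime R3 | evidence) = 0.00378 / 0.04783 ≈ 0.079.

0.079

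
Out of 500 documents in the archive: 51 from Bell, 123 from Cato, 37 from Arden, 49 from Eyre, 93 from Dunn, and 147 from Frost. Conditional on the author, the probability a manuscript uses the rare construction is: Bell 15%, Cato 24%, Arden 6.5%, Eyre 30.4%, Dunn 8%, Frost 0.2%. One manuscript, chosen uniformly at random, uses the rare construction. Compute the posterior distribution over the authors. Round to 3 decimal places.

Bell 0.123, Cato 0.475, Arden 0.039, Eyre 0.239, Dunn 0.120, Frost 0.005

Compute prior × likelihood for every hypothesis:
  Bell: 0.102 × 0.15 = 0.0153
  Cato: 0.246 × 0.24 = 0.05904
  Arden: 0.074 × 0.065 = 0.00481
  Eyre: 0.098 × 0.304 = 0.029792
  Dunn: 0.186 × 0.08 = 0.01488
  Frost: 0.294 × 0.002 = 0.000588
Normalizing constant = 0.12441.
P(Bell | rare-form) = 0.0153/0.12441 ≈ 0.123
P(Cato | rare-form) = 0.05904/0.12441 ≈ 0.475
P(Arden | rare-form) = 0.00481/0.12441 ≈ 0.039
P(Eyre | rare-form) = 0.029792/0.12441 ≈ 0.239
P(Dunn | rare-form) = 0.01488/0.12441 ≈ 0.120
P(Frost | rare-form) = 0.000588/0.12441 ≈ 0.005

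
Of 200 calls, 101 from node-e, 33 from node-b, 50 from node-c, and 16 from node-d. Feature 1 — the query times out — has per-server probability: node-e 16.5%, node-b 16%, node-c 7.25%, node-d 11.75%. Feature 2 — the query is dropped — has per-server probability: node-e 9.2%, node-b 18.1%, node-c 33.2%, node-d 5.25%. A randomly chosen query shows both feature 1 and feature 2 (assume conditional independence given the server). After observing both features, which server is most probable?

Prior × likelihood for each hypothesis:
  node-e: 0.505 × 0.165 × 0.092 = 0.0076659
  node-b: 0.165 × 0.16 × 0.181 = 0.0047784
  node-c: 0.25 × 0.0725 × 0.332 = 0.0060175
  node-d: 0.08 × 0.1175 × 0.0525 = 0.0004935
Sum = 0.0189553.
Largest term belongs to node-e, so node-e is most probable.

node-e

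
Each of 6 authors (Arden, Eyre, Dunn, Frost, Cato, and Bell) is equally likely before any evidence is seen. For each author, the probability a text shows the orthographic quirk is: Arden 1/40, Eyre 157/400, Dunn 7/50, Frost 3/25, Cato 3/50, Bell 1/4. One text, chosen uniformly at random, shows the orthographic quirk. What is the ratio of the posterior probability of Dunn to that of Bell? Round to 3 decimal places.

Since the prior is uniform, the posterior is proportional to the likelihood:
  Arden: 0.025
  Eyre: 0.3925
  Dunn: 0.14
  Frost: 0.12
  Cato: 0.06
  Bell: 0.25
Sum = 0.9875.
The ratio is 0.14 / 0.25 (the normalizer cancels) = 0.560.

0.560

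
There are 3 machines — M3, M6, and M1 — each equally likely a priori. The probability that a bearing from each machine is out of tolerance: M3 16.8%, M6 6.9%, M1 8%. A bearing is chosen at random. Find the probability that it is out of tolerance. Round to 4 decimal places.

0.1057

With a uniform prior (1/3 each), posterior ∝ likelihood:
  M3: 0.168
  M6: 0.069
  M1: 0.08
P(oversize) = (1/3) × (0.168 + 0.069 + 0.08) = 0.317/3 ≈ 0.1057.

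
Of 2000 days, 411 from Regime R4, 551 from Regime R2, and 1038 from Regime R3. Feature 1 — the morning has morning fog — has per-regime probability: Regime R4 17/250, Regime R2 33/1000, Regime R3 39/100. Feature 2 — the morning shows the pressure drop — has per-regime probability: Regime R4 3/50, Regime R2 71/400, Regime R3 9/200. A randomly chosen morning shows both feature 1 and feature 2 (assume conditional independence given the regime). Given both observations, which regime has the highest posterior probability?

Unnormalized posteriors (prior × likelihood):
  Regime R4: 0.2055 × 0.068 × 0.06 = 0.00083844
  Regime R2: 0.2755 × 0.033 × 0.1775 = 0.00161374125
  Regime R3: 0.519 × 0.39 × 0.045 = 0.00910845
Sum = 0.01156063125.
Largest term belongs to Regime R3, so Regime R3 is most probable.

Regime R3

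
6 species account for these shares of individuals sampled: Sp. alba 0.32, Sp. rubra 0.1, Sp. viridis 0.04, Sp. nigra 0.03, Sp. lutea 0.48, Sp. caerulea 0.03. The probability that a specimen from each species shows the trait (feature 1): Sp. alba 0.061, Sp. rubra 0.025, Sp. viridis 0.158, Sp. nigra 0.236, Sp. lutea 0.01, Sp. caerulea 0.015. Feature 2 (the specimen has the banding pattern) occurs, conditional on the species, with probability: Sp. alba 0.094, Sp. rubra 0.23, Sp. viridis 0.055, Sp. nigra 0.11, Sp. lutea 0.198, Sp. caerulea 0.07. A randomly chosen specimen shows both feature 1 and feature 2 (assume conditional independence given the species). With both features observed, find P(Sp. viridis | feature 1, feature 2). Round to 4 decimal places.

0.0769

By Bayes' rule, posterior ∝ prior × likelihood:
  Sp. alba: 0.32 × 0.061 × 0.094 = 0.00183488
  Sp. rubra: 0.1 × 0.025 × 0.23 = 0.000575
  Sp. viridis: 0.04 × 0.158 × 0.055 = 0.0003476
  Sp. nigra: 0.03 × 0.236 × 0.11 = 0.0007788
  Sp. lutea: 0.48 × 0.01 × 0.198 = 0.0009504
  Sp. caerulea: 0.03 × 0.015 × 0.07 = 0.0000315
Sum = 0.00451818.
P(Sp. viridis | evidence) = 0.0003476 / 0.00451818 ≈ 0.0769.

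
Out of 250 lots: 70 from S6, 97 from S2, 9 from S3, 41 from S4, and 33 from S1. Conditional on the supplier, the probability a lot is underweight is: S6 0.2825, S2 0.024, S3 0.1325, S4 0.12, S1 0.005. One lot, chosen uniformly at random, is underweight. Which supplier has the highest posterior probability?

S6

By Bayes' rule, posterior ∝ prior × likelihood:
  S6: 0.28 × 0.2825 = 0.0791
  S2: 0.388 × 0.024 = 0.009312
  S3: 0.036 × 0.1325 = 0.00477
  S4: 0.164 × 0.12 = 0.01968
  S1: 0.132 × 0.005 = 0.00066
Total = 0.113522.
Largest term belongs to S6, so S6 is most probable.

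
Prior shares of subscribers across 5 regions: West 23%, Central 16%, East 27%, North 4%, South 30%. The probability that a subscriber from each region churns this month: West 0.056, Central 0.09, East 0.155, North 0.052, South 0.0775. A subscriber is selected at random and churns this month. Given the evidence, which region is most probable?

East

Compute prior × likelihood for every hypothesis:
  West: 0.23 × 0.056 = 0.01288
  Central: 0.16 × 0.09 = 0.0144
  East: 0.27 × 0.155 = 0.04185
  North: 0.04 × 0.052 = 0.00208
  South: 0.3 × 0.0775 = 0.02325
Total = 0.09446.
Largest term belongs to East, so East is most probable.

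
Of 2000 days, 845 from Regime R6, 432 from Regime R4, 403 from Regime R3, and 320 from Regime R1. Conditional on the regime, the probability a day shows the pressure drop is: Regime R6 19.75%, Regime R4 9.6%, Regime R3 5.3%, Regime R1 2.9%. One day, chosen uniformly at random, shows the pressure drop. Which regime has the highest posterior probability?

By Bayes' rule, posterior ∝ prior × likelihood:
  Regime R6: 0.4225 × 0.1975 = 0.08344375
  Regime R4: 0.216 × 0.096 = 0.020736
  Regime R3: 0.2015 × 0.053 = 0.0106795
  Regime R1: 0.16 × 0.029 = 0.00464
Normalizing constant = 0.11949925.
Largest term belongs to Regime R6, so Regime R6 is most probable.

Regime R6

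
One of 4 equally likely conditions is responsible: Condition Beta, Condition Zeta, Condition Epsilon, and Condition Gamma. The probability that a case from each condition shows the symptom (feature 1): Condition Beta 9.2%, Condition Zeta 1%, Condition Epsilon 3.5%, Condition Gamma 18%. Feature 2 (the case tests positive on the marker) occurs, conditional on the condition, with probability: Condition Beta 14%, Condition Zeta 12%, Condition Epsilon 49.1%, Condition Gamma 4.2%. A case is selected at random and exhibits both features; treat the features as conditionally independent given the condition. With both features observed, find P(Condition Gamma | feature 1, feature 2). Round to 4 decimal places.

0.1947

Since the prior is uniform, the posterior is proportional to the likelihood:
  Condition Beta: 0.092 × 0.14 = 0.01288
  Condition Zeta: 0.01 × 0.12 = 0.0012
  Condition Epsilon: 0.035 × 0.491 = 0.017185
  Condition Gamma: 0.18 × 0.042 = 0.00756
Total = 0.038825.
P(Condition Gamma | evidence) = 0.00756 / 0.038825 ≈ 0.1947.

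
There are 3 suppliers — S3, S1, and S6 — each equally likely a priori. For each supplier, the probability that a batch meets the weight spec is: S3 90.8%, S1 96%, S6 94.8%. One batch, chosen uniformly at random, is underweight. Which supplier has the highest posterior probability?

S3

Taking complements, P(underweight | each) = S3 0.092, S1 0.04, S6 0.052.
With a uniform prior (1/3 each), posterior ∝ likelihood:
  S3: 0.092
  S1: 0.04
  S6: 0.052
Total = 0.184.
Largest term belongs to S3, so S3 is most probable.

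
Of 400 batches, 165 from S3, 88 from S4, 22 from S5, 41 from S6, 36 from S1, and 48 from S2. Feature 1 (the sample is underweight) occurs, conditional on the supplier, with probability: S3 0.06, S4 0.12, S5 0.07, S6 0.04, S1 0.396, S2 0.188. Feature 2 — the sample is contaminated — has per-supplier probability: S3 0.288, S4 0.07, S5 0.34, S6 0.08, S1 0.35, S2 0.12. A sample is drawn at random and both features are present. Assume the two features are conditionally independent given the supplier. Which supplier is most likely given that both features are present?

S1

By Bayes' rule, posterior ∝ prior × likelihood:
  S3: 0.4125 × 0.06 × 0.288 = 0.007128
  S4: 0.22 × 0.12 × 0.07 = 0.001848
  S5: 0.055 × 0.07 × 0.34 = 0.001309
  S6: 0.1025 × 0.04 × 0.08 = 0.000328
  S1: 0.09 × 0.396 × 0.35 = 0.012474
  S2: 0.12 × 0.188 × 0.12 = 0.0027072
Total = 0.0257942.
Largest term belongs to S1, so S1 is most probable.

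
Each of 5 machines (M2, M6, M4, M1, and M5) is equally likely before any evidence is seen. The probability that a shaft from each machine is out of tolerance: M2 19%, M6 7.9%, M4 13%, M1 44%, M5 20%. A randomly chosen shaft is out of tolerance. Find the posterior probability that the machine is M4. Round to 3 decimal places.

0.125

Since the prior is uniform, the posterior is proportional to the likelihood:
  M2: 0.19
  M6: 0.079
  M4: 0.13
  M1: 0.44
  M5: 0.2
Normalizing constant = 1.039.
P(M4 | evidence) = 0.13 / 1.039 ≈ 0.125.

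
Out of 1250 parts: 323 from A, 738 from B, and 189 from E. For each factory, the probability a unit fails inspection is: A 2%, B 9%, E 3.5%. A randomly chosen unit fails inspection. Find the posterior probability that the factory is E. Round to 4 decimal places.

0.0832

Unnormalized posteriors (prior × likelihood):
  A: 0.2584 × 0.02 = 0.005168
  B: 0.5904 × 0.09 = 0.053136
  E: 0.1512 × 0.035 = 0.005292
Normalizing constant = 0.063596.
P(E | evidence) = 0.005292 / 0.063596 ≈ 0.0832.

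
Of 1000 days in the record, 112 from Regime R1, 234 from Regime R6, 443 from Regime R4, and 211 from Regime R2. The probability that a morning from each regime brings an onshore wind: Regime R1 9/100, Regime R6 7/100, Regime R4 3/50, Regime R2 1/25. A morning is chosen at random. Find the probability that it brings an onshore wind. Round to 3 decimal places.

By Bayes' rule, posterior ∝ prior × likelihood:
  Regime R1: 0.112 × 0.09 = 0.01008
  Regime R6: 0.234 × 0.07 = 0.01638
  Regime R4: 0.443 × 0.06 = 0.02658
  Regime R2: 0.211 × 0.04 = 0.00844
P(onshore) = 0.01008 + 0.01638 + 0.02658 + 0.00844 = 0.06148 → 0.061.

0.061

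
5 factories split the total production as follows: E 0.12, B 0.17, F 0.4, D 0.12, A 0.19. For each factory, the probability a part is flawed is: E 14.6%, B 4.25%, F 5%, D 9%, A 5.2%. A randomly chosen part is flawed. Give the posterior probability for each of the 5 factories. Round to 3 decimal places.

E 0.268, B 0.110, F 0.306, D 0.165, A 0.151

Prior × likelihood for each hypothesis:
  E: 0.12 × 0.146 = 0.01752
  B: 0.17 × 0.0425 = 0.007225
  F: 0.4 × 0.05 = 0.02
  D: 0.12 × 0.09 = 0.0108
  A: 0.19 × 0.052 = 0.00988
Normalizing constant = 0.065425.
P(E | flawed) = 0.01752/0.065425 ≈ 0.268
P(B | flawed) = 0.007225/0.065425 ≈ 0.110
P(F | flawed) = 0.02/0.065425 ≈ 0.306
P(D | flawed) = 0.0108/0.065425 ≈ 0.165
P(A | flawed) = 0.00988/0.065425 ≈ 0.151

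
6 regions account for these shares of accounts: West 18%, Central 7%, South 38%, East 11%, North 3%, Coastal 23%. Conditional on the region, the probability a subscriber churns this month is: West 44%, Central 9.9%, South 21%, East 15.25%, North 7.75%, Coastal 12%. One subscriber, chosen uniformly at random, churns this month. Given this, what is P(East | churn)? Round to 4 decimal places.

0.0789

Unnormalized posteriors (prior × likelihood):
  West: 0.18 × 0.44 = 0.0792
  Central: 0.07 × 0.099 = 0.00693
  South: 0.38 × 0.21 = 0.0798
  East: 0.11 × 0.1525 = 0.016775
  North: 0.03 × 0.0775 = 0.002325
  Coastal: 0.23 × 0.12 = 0.0276
Normalizing constant = 0.21263.
P(East | evidence) = 0.016775 / 0.21263 ≈ 0.0789.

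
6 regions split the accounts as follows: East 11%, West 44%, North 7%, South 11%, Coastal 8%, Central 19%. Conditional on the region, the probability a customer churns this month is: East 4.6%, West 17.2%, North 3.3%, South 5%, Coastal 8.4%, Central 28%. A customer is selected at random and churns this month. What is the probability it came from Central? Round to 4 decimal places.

By Bayes' rule, posterior ∝ prior × likelihood:
  East: 0.11 × 0.046 = 0.00506
  West: 0.44 × 0.172 = 0.07568
  North: 0.07 × 0.033 = 0.00231
  South: 0.11 × 0.05 = 0.0055
  Coastal: 0.08 × 0.084 = 0.00672
  Central: 0.19 × 0.28 = 0.0532
Normalizing constant = 0.14847.
P(Central | evidence) = 0.0532 / 0.14847 ≈ 0.3583.

0.3583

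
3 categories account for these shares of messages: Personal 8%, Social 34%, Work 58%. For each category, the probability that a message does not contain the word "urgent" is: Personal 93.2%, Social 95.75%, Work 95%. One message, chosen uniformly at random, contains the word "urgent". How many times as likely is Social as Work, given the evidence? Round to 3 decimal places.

Taking complements, P(urgent-flag | each) = Personal 0.068, Social 0.0425, Work 0.05.
Compute prior × likelihood for every hypothesis:
  Personal: 0.08 × 0.068 = 0.00544
  Social: 0.34 × 0.0425 = 0.01445
  Work: 0.58 × 0.05 = 0.029
Sum = 0.04889.
The ratio is 0.01445 / 0.029 (the normalizer cancels) = 0.498.

0.498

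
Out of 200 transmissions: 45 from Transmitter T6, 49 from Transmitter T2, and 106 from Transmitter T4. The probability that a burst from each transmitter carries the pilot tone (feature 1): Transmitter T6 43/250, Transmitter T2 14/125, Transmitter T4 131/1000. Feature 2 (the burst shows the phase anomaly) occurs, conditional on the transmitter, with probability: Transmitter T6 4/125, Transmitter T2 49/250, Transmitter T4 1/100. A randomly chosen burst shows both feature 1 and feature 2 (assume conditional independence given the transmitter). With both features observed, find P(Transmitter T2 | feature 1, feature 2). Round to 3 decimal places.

0.736

By Bayes' rule, posterior ∝ prior × likelihood:
  Transmitter T6: 0.225 × 0.172 × 0.032 = 0.0012384
  Transmitter T2: 0.245 × 0.112 × 0.196 = 0.00537824
  Transmitter T4: 0.53 × 0.131 × 0.01 = 0.0006943
Sum = 0.00731094.
P(Transmitter T2 | evidence) = 0.00537824 / 0.00731094 ≈ 0.736.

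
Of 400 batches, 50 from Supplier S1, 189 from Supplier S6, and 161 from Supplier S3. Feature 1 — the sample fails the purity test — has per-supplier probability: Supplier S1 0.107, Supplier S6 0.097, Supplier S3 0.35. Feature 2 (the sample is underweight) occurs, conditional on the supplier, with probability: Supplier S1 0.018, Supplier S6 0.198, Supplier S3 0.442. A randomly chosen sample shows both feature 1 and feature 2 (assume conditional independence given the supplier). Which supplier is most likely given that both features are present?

Unnormalized posteriors (prior × likelihood):
  Supplier S1: 0.125 × 0.107 × 0.018 = 0.00024075
  Supplier S6: 0.4725 × 0.097 × 0.198 = 0.009074835
  Supplier S3: 0.4025 × 0.35 × 0.442 = 0.06226675
Total = 0.071582335.
Largest term belongs to Supplier S3, so Supplier S3 is most probable.

Supplier S3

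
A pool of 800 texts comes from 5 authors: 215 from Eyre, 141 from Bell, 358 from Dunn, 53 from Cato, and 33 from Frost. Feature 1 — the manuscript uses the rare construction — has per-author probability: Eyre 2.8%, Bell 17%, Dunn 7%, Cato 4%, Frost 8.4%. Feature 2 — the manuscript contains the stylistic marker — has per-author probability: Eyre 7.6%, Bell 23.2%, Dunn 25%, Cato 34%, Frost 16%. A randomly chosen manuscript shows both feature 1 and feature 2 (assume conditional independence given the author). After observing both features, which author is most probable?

Prior × likelihood for each hypothesis:
  Eyre: 0.26875 × 0.028 × 0.076 = 0.0005719
  Bell: 0.17625 × 0.17 × 0.232 = 0.0069513
  Dunn: 0.4475 × 0.07 × 0.25 = 0.00783125
  Cato: 0.06625 × 0.04 × 0.34 = 0.000901
  Frost: 0.04125 × 0.084 × 0.16 = 0.0005544
Normalizing constant = 0.01680985.
Largest term belongs to Dunn, so Dunn is most probable.

Dunn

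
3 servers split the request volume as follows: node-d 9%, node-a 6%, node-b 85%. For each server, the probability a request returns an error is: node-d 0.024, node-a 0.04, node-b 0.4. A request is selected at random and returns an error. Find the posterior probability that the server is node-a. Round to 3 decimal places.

0.007

Unnormalized posteriors (prior × likelihood):
  node-d: 0.09 × 0.024 = 0.00216
  node-a: 0.06 × 0.04 = 0.0024
  node-b: 0.85 × 0.4 = 0.34
Normalizing constant = 0.34456.
P(node-a | evidence) = 0.0024 / 0.34456 ≈ 0.007.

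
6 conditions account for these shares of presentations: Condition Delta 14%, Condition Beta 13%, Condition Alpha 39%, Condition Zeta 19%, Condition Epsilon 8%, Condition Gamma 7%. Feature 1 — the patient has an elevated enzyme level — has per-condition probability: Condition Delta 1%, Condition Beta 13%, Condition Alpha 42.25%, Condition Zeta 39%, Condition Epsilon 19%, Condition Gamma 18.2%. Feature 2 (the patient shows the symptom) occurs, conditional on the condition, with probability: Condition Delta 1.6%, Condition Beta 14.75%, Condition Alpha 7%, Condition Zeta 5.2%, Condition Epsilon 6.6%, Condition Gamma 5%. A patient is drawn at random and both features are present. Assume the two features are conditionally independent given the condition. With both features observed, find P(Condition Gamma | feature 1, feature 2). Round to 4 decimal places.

0.0326

By Bayes' rule, posterior ∝ prior × likelihood:
  Condition Delta: 0.14 × 0.01 × 0.016 = 0.0000224
  Condition Beta: 0.13 × 0.13 × 0.1475 = 0.00249275
  Condition Alpha: 0.39 × 0.4225 × 0.07 = 0.01153425
  Condition Zeta: 0.19 × 0.39 × 0.052 = 0.0038532
  Condition Epsilon: 0.08 × 0.19 × 0.066 = 0.0010032
  Condition Gamma: 0.07 × 0.182 × 0.05 = 0.000637
Normalizing constant = 0.0195428.
P(Condition Gamma | evidence) = 0.000637 / 0.0195428 ≈ 0.0326.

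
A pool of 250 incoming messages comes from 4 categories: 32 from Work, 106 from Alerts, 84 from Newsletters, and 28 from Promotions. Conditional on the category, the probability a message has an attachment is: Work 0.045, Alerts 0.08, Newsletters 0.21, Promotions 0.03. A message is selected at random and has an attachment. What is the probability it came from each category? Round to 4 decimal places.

Prior × likelihood for each hypothesis:
  Work: 0.128 × 0.045 = 0.00576
  Alerts: 0.424 × 0.08 = 0.03392
  Newsletters: 0.336 × 0.21 = 0.07056
  Promotions: 0.112 × 0.03 = 0.00336
Total = 0.1136.
P(Work | attachment) = 0.00576/0.1136 ≈ 0.0507
P(Alerts | attachment) = 0.03392/0.1136 ≈ 0.2986
P(Newsletters | attachment) = 0.07056/0.1136 ≈ 0.6211
P(Promotions | attachment) = 0.00336/0.1136 ≈ 0.0296

Work 0.0507, Alerts 0.2986, Newsletters 0.6211, Promotions 0.0296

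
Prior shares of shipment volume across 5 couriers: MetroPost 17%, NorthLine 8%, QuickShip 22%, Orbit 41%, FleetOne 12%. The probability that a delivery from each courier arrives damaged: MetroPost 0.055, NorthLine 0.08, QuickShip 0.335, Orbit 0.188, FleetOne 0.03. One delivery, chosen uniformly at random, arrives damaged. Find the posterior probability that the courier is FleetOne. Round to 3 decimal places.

0.021

Unnormalized posteriors (prior × likelihood):
  MetroPost: 0.17 × 0.055 = 0.00935
  NorthLine: 0.08 × 0.08 = 0.0064
  QuickShip: 0.22 × 0.335 = 0.0737
  Orbit: 0.41 × 0.188 = 0.07708
  FleetOne: 0.12 × 0.03 = 0.0036
Normalizing constant = 0.17013.
P(FleetOne | evidence) = 0.0036 / 0.17013 ≈ 0.021.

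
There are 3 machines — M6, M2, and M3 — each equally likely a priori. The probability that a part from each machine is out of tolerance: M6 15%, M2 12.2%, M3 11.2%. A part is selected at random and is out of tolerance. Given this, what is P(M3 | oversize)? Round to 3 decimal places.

With a uniform prior (1/3 each), posterior ∝ likelihood:
  M6: 0.15
  M2: 0.122
  M3: 0.112
Sum = 0.384.
P(M3 | evidence) = 0.112 / 0.384 ≈ 0.292.

0.292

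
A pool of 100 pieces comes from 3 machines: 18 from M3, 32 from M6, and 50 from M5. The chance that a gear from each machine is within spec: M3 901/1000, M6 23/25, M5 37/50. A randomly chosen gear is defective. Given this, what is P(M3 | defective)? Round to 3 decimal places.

Taking complements, P(defective | each) = M3 0.099, M6 0.08, M5 0.26.
By Bayes' rule, posterior ∝ prior × likelihood:
  M3: 0.18 × 0.099 = 0.01782
  M6: 0.32 × 0.08 = 0.0256
  M5: 0.5 × 0.26 = 0.13
Normalizing constant = 0.17342.
P(M3 | evidence) = 0.01782 / 0.17342 ≈ 0.103.

0.103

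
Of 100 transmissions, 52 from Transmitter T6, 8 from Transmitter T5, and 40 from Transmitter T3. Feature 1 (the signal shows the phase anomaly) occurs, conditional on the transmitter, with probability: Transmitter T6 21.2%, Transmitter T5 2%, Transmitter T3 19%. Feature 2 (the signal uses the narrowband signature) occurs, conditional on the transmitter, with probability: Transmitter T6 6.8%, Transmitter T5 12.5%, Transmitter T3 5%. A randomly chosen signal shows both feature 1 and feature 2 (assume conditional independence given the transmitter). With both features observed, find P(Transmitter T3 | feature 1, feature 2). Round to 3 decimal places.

0.331

Compute prior × likelihood for every hypothesis:
  Transmitter T6: 0.52 × 0.212 × 0.068 = 0.00749632
  Transmitter T5: 0.08 × 0.02 × 0.125 = 0.0002
  Transmitter T3: 0.4 × 0.19 × 0.05 = 0.0038
Total = 0.01149632.
P(Transmitter T3 | evidence) = 0.0038 / 0.01149632 ≈ 0.331.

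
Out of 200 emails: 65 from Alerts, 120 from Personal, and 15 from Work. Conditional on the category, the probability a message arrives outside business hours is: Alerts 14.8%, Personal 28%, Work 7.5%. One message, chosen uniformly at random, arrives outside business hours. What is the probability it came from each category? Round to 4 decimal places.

Alerts 0.2169, Personal 0.7577, Work 0.0254

Unnormalized posteriors (prior × likelihood):
  Alerts: 0.325 × 0.148 = 0.0481
  Personal: 0.6 × 0.28 = 0.168
  Work: 0.075 × 0.075 = 0.005625
Sum = 0.221725.
P(Alerts | off-hours) = 0.0481/0.221725 ≈ 0.2169
P(Personal | off-hours) = 0.168/0.221725 ≈ 0.7577
P(Work | off-hours) = 0.005625/0.221725 ≈ 0.0254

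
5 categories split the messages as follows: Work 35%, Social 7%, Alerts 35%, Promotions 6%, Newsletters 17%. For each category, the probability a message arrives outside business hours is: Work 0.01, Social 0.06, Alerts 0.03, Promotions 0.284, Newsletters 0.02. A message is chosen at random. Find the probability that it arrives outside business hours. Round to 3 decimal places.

0.039

Compute prior × likelihood for every hypothesis:
  Work: 0.35 × 0.01 = 0.0035
  Social: 0.07 × 0.06 = 0.0042
  Alerts: 0.35 × 0.03 = 0.0105
  Promotions: 0.06 × 0.284 = 0.01704
  Newsletters: 0.17 × 0.02 = 0.0034
P(off-hours) = 0.0035 + 0.0042 + 0.0105 + 0.01704 + 0.0034 = 0.03864 → 0.039.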